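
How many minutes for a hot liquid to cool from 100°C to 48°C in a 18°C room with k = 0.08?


From T(t) = T_a + (T₀ - T_a)e^(-kt), set T(t) = 48:
(48 - 18) / (100 - 18) = e^(-0.08t), so t = -ln(0.366)/0.08 ≈ 12.6 minutes.


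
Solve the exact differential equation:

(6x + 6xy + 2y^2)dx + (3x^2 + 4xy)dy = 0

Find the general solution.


Check exactness: ∂M/∂y = 6x + 4y and ∂N/∂x = 6x + 4y; equal, so the equation is exact.
Integrate M with respect to x (treating y as constant): ∫M dx = 3x^2 + 3x^2y + 2xy^2 + h(y).
Differentiate w.r.t. y and set equal to N: all terms match, so h'(y) = 0 and h is a constant absorbed into C.
General solution: 3x^2 + 3x^2y + 2xy^2 = C.


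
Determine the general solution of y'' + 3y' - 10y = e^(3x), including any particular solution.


Characteristic roots of r² + 3r - 10 = 0 are -5, 2.
y_h = C₁e^(-5x) + C₂e^(2x).
Forcing exponent 3 is not a characteristic root; try y_p = Ae^(3x).
Substitute: A·(9 + (3)·3 + (-10)) = A·8 = 1, so A = 1/8.
General solution: y = C₁e^(-5x) + C₂e^(2x) + (1/8)e^(3x).


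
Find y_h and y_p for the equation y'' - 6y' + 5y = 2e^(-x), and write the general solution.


Characteristic roots of r² - 6r + 5 = 0 are 5, 1.
y_h = C₁e^(5x) + C₂e^(x).
Forcing exponent -1 is not a characteristic root; try y_p = Ae^(-x).
Substitute: A·(1 + (-6)·-1 + (5)) = A·12 = 2, so A = 1/6.
General solution: y = C₁e^(5x) + C₂e^(x) + (1/6)e^(-x).


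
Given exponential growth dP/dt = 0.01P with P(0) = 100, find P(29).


The ODE dP/dt = 0.01P has solution P(t) = P(0)e^(0.01t).
Substitute P(0) = 100 and t = 29: P(29) = 100 e^(0.29) ≈ 134.


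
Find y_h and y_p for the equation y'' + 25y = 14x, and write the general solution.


Homogeneous: r² + 25 = 0 ⇒ r = ±5i, y_h = C₁cos(5x) + C₂sin(5x).
Polynomial forcing; try y_p = Ax + B. Then y_p'' + 25 y_p = 25(Ax + B) = 14x, so B = 0 and A = 14/25.
General solution: y = C₁cos(5x) + C₂sin(5x) + (14/25)x.


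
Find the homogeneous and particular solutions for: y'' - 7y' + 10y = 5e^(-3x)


Characteristic roots of r² - 7r + 10 = 0 are 5, 2.
y_h = C₁e^(5x) + C₂e^(2x).
Forcing exponent -3 is not a characteristic root; try y_p = Ae^(-3x).
Substitute: A·(9 + (-7)·-3 + (10)) = A·40 = 5, so A = 1/8.
General solution: y = C₁e^(5x) + C₂e^(2x) + (1/8)e^(-3x).


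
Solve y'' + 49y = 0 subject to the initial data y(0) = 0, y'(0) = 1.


Characteristic roots of r² + 49 = 0 are ±7i, so y = C₁cos(7x) + C₂sin(7x).
Apply y(0) = 0: C₁ = 0. Differentiate and apply y'(0) = 1: 7·C₂ = 1, so C₂ = 1/7.
Particular solution: y = (1/7)sin(7x).


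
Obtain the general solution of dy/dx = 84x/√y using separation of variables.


Separate: √y dy = 84x dx.
Integrate: (2/3)y^(3/2) = 42x² + C.


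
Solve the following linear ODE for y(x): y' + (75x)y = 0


P(x) = 75x ⇒ μ = e^((75/2)x²).
Q(x) = 0 so μ y is constant: y = Ce^(-(75/2)x²).


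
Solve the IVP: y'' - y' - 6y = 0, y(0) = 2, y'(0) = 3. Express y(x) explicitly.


Characteristic roots of r² - r - 6 = 0 are -2, 3.
General solution y = c₁ e^(-2x) + c₂ e^(3x).
Apply y(0) = 2: c₁ + c₂ = 2. Apply y'(0) = 3: -2 c₁ + 3 c₂ = 3.
Solve: c₁ = 3/5, c₂ = 7/5.
Particular solution: y = (3/5)e^(-2x) + (7/5)e^(3x).


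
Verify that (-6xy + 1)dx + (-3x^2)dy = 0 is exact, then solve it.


Check exactness: ∂M/∂y = -6x and ∂N/∂x = -6x; equal, so the equation is exact.
Integrate M with respect to x (treating y as constant): ∫M dx = -3x^2y + x + h(y).
Differentiate w.r.t. y and set equal to N: all terms match, so h'(y) = 0 and h is a constant absorbed into C.
General solution: -3x^2y + x = C.


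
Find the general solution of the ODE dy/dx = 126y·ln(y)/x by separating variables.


Separate: dy/[y ln(y)] = 126 dx/x.
Substitute u = ln(y): du/u = 126 dx/x.
Integrate: ln|ln(y)| = 126ln|x| + C₀, hence ln(y) = C·x^126.


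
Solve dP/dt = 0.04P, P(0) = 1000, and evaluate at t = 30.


The ODE dP/dt = 0.04P has solution P(t) = P(0)e^(0.04t).
Substitute P(0) = 1000 and t = 30: P(30) = 1000 e^(1.20) ≈ 3320.


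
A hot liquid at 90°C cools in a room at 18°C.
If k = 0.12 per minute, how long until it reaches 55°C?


From T(t) = T_a + (T₀ - T_a)e^(-kt), set T(t) = 55:
(55 - 18) / (90 - 18) = e^(-0.12t), so t = -ln(0.514)/0.12 ≈ 5.5 minutes.


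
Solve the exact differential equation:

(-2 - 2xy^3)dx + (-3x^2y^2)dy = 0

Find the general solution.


Check exactness: ∂M/∂y = -6xy^2 and ∂N/∂x = -6xy^2; equal, so the equation is exact.
Integrate M with respect to x (treating y as constant): ∫M dx = -2x - x^2y^3 + h(y).
Differentiate w.r.t. y and set equal to N: all terms match, so h'(y) = 0 and h is a constant absorbed into C.
General solution: -2x - x^2y^3 = C.


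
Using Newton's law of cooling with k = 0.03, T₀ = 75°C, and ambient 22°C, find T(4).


Newton's law: dT/dt = -k(T - T_a) has solution T(t) = T_a + (T₀ - T_a)e^(-kt).
Plug in T_a = 22, T₀ = 75, k = 0.03, t = 4: T(4) = 22 + (53)e^(-0.12) ≈ 69.0°C.


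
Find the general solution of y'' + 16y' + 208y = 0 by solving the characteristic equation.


Characteristic equation: r² + 16r + 208 = 0.
Discriminant is negative; roots r = -8 ± 12i (complex conjugate pair).
General solution uses e^(α x)(C₁ cos(β x) + C₂ sin(β x)): y = e^(-8x)(C₁cos(12x) + C₂sin(12x)).


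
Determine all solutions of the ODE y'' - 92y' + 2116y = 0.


Characteristic equation: r² - 92r + 2116 = 0, i.e. (r - 46)² = 0.
Repeated root r = 46; include an x factor for the second linearly independent solution.
General solution: y = (C₁ + C₂x)e^(46x).


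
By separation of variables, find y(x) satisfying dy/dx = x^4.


Integrate both sides with respect to x: y = ∫ x^4 dx = (1/5)x^5 + C.


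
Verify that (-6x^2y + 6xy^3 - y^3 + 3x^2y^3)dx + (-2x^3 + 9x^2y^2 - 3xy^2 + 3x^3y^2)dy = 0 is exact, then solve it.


Check exactness: ∂M/∂y = -6x^2 + 18xy^2 - 3y^2 + 9x^2y^2 and ∂N/∂x = -6x^2 + 18xy^2 - 3y^2 + 9x^2y^2; equal, so the equation is exact.
Integrate M with respect to x (treating y as constant): ∫M dx = -2x^3y + 3x^2y^3 - xy^3 + x^3y^3 + h(y).
Differentiate w.r.t. y and set equal to N: all terms match, so h'(y) = 0 and h is a constant absorbed into C.
General solution: -2x^3y + 3x^2y^3 - xy^3 + x^3y^3 = C.


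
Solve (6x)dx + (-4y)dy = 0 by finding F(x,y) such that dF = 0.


Check exactness: ∂M/∂y = 0 and ∂N/∂x = 0; equal, so the equation is exact.
Integrate M with respect to x (treating y as constant): ∫M dx = 3x^2 + h(y).
Differentiate w.r.t. y and set equal to N: the x-dependent terms already match, leaving h'(y) = -4y. Integrate: h(y) = -2y^2.
So F(x,y) = 3x^2 - 2y^2.
General solution: 3x^2 - 2y^2 = C.


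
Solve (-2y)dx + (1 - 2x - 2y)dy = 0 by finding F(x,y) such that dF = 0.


Check exactness: ∂M/∂y = -2 and ∂N/∂x = -2; equal, so the equation is exact.
Integrate M with respect to x (treating y as constant): ∫M dx = -2xy + h(y).
Differentiate w.r.t. y and set equal to N: the x-dependent terms already match, leaving h'(y) = 1 - 2y. Integrate: h(y) = y - y^2.
So F(x,y) = y - 2xy - y^2.
General solution: y - 2xy - y^2 = C.


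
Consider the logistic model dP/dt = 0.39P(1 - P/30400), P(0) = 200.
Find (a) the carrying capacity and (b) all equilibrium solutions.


Logistic ODE dP/dt = 0.39P(1 - P/30400) has equilibria where dP/dt = 0, i.e. P = 0 or P = 30400.
The coefficient (1 - P/K) = 0 when P = K, identifying K = 30400 as the carrying capacity.
(a) K = 30400; (b) equilibria P = 0 and P = 30400.


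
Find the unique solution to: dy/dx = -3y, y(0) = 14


General solution of y' = -3y is y = Ce^(-3x).
Apply y(0) = 14: C = 14.
Particular solution: y = 14e^(-3x).


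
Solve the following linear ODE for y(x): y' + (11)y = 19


P(x) = 11, Q(x) = 19; integrating factor μ = e^(11x).
(μ y)' = 19e^(11x) ⇒ μ y = (19/11)e^(11x) + C.
Divide by μ: y = 19/11 + Ce^(-11x).


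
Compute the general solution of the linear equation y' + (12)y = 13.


P(x) = 12, Q(x) = 13; integrating factor μ = e^(12x).
(μ y)' = 13e^(12x) ⇒ μ y = (13/12)e^(12x) + C.
Divide by μ: y = 13/12 + Ce^(-12x).


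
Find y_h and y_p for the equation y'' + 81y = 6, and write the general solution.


Homogeneous part: r² + 81 = 0 ⇒ r = ±9i, so y_h = C₁cos(9x) + C₂sin(9x).
Try constant y_p = A; plug in: 81A = 6 ⇒ A = 2/27.
General solution: y = C₁cos(9x) + C₂sin(9x) + 2/27.


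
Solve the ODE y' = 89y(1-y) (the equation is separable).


Separate: dy/[y(1-y)] = 89 dx.
Partial fractions: 1/[y(1-y)] = 1/y + 1/(1-y).
Integrate: ln|y/(1-y)| = 89x + C₀.
Solve for y: y = 1/(1 + Ce^(-89x)).


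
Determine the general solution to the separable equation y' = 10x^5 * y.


Separate variables: dy/y = 10x^5 dx.
Integrate: ln|y| = (5/3)x^6 + C₀.
Exponentiate: y = Ce^((5/3)x^6).


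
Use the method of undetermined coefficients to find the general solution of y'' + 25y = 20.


Homogeneous part: r² + 25 = 0 ⇒ r = ±5i, so y_h = C₁cos(5x) + C₂sin(5x).
Try constant y_p = A; plug in: 25A = 20 ⇒ A = 4/5.
General solution: y = C₁cos(5x) + C₂sin(5x) + 4/5.


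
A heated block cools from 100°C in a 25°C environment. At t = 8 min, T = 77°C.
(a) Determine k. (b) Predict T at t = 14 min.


Newton's law: T(t) = T_a + (T₀ - T_a)e^(-kt).
(a) Use T(8) = 77: (77 - 25)/(100 - 25) = e^(-k·8), so k = -ln(0.693)/8 ≈ 0.0458.
(b) Apply k to t = 14: T(14) = 25 + (75)e^(-0.641) ≈ 64.5°C.


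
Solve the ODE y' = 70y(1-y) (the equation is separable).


Separate: dy/[y(1-y)] = 70 dx.
Partial fractions: 1/[y(1-y)] = 1/y + 1/(1-y).
Integrate: ln|y/(1-y)| = 70x + C₀.
Solve for y: y = 1/(1 + Ce^(-70x)).


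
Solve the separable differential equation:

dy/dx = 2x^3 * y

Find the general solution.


Separate variables: dy/y = 2x^3 dx.
Integrate: ln|y| = (1/2)x^4 + C₀.
Exponentiate: y = Ce^((1/2)x^4).


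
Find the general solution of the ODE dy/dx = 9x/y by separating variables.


Separate variables: y dy = 9x dx.
Integrate both sides: y²/2 = (9/2)x^2 + C₀.
Multiply by 2: y² = 9x^2 + C.


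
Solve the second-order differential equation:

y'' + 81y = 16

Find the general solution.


Homogeneous part: r² + 81 = 0 ⇒ r = ±9i, so y_h = C₁cos(9x) + C₂sin(9x).
Try constant y_p = A; plug in: 81A = 16 ⇒ A = 16/81.
General solution: y = C₁cos(9x) + C₂sin(9x) + 16/81.


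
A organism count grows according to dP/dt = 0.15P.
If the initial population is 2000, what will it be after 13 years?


The ODE dP/dt = 0.15P has solution P(t) = P(0)e^(0.15t).
Substitute P(0) = 2000 and t = 13: P(13) = 2000 e^(1.95) ≈ 14057.


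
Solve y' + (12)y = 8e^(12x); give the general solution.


P(x) = 12 ⇒ μ = e^(12x).
(μ y)' = 8e^(24x) ⇒ μ y = (8/24)e^(24x) + C.
Divide by μ: y = (1/3)e^(12x) + Ce^(-12x).


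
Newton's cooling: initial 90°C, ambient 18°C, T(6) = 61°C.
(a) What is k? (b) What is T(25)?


Newton's law: T(t) = T_a + (T₀ - T_a)e^(-kt).
(a) Use T(6) = 61: (61 - 18)/(90 - 18) = e^(-k·6), so k = -ln(0.597)/6 ≈ 0.0859.
(b) Apply k to t = 25: T(25) = 18 + (72)e^(-2.148) ≈ 26.4°C.


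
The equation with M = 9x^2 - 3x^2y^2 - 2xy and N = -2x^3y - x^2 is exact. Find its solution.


Check exactness: ∂M/∂y = -6x^2y - 2x and ∂N/∂x = -6x^2y - 2x; equal, so the equation is exact.
Integrate M with respect to x (treating y as constant): ∫M dx = 3x^3 - x^3y^2 - x^2y + h(y).
Differentiate w.r.t. y and set equal to N: all terms match, so h'(y) = 0 and h is a constant absorbed into C.
General solution: 3x^3 - x^3y^2 - x^2y = C.


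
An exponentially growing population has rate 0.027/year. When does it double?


Exponential growth: P(t) = P₀ e^(0.027t). Set P(t)/P₀ = 2: e^(0.027t) = 2.
Solve: t = ln(2)/0.027 ≈ 25.67 years.


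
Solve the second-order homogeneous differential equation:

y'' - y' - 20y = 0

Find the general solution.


Characteristic equation: r² - r - 20 = 0.
Factor: (r + 4)(r - 5) = 0 ⇒ r = -4, 5 (distinct real).
General solution: y = C₁e^(-4x) + C₂e^(5x).


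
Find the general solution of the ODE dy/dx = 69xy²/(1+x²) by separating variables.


Separate: dy/y² = 69x/(1+x²) dx.
Integrate LHS: ∫ dy/y² = -1/y.
Integrate RHS via u = 1+x²: (69/2)ln(1+x²) + C.
Result: -1/y = (69/2)ln(1+x²) + C.


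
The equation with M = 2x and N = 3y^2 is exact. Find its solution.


Check exactness: ∂M/∂y = 0 and ∂N/∂x = 0; equal, so the equation is exact.
Integrate M with respect to x (treating y as constant): ∫M dx = x^2 + h(y).
Differentiate w.r.t. y and set equal to N: the x-dependent terms already match, leaving h'(y) = 3y^2. Integrate: h(y) = y^3.
So F(x,y) = x^2 + y^3.
General solution: x^2 + y^3 = C.


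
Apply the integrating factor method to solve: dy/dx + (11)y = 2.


P(x) = 11, Q(x) = 2; integrating factor μ = e^(11x).
(μ y)' = 2e^(11x) ⇒ μ y = (2/11)e^(11x) + C.
Divide by μ: y = 2/11 + Ce^(-11x).


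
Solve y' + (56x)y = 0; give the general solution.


P(x) = 56x ⇒ μ = e^(28x²).
Q(x) = 0 so μ y is constant: y = Ce^(-28x²).


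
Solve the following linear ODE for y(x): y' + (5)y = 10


P(x) = 5, Q(x) = 10; integrating factor μ = e^(5x).
(μ y)' = 10e^(5x) ⇒ μ y = 2e^(5x) + C.
Divide by μ: y = 2 + Ce^(-5x).


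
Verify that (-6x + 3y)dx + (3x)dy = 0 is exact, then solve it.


Check exactness: ∂M/∂y = 3 and ∂N/∂x = 3; equal, so the equation is exact.
Integrate M with respect to x (treating y as constant): ∫M dx = -3x^2 + 3xy + h(y).
Differentiate w.r.t. y and set equal to N: all terms match, so h'(y) = 0 and h is a constant absorbed into C.
General solution: -3x^2 + 3xy = C.


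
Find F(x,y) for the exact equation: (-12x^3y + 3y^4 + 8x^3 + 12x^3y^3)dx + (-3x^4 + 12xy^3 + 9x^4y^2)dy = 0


Check exactness: ∂M/∂y = -12x^3 + 12y^3 + 36x^3y^2 and ∂N/∂x = -12x^3 + 12y^3 + 36x^3y^2; equal, so the equation is exact.
Integrate M with respect to x (treating y as constant): ∫M dx = -3x^4y + 3xy^4 + 2x^4 + 3x^4y^3 + h(y).
Differentiate w.r.t. y and set equal to N: all terms match, so h'(y) = 0 and h is a constant absorbed into C.
General solution: -3x^4y + 3xy^4 + 2x^4 + 3x^4y^3 = C.


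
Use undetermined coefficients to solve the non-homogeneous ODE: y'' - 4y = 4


Characteristic roots of r² - 4 = 0 are 2, -2.
y_h = C₁e^(2x) + C₂e^(-2x).
Forcing exponent 0 is not a characteristic root; try y_p = A.
Substitute: A·(0 + (0)·0 + (-4)) = A·-4 = 4, so A = -1.
General solution: y = C₁e^(2x) + C₂e^(-2x) - 1.


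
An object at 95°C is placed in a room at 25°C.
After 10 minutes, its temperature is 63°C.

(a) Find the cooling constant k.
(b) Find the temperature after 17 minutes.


Newton's law: T(t) = T_a + (T₀ - T_a)e^(-kt).
(a) Use T(10) = 63: (63 - 25)/(95 - 25) = e^(-k·10), so k = -ln(0.543)/10 ≈ 0.0611.
(b) Apply k to t = 17: T(17) = 25 + (70)e^(-1.039) ≈ 49.8°C.


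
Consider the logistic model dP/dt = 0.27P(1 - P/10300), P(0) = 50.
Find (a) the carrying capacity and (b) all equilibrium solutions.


Logistic ODE dP/dt = 0.27P(1 - P/10300) has equilibria where dP/dt = 0, i.e. P = 0 or P = 10300.
The coefficient (1 - P/K) = 0 when P = K, identifying K = 10300 as the carrying capacity.
(a) K = 10300; (b) equilibria P = 0 and P = 10300.


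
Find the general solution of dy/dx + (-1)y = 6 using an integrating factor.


P(x) = -1 ⇒ μ = e^(-x).
(μ y)' = 6e^(-x) ⇒ μ y = -6e^(-x) + C.
Divide by μ: y = -6 + Ce^(x).


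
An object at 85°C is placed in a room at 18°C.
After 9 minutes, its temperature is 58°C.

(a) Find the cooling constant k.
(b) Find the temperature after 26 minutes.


Newton's law: T(t) = T_a + (T₀ - T_a)e^(-kt).
(a) Use T(9) = 58: (58 - 18)/(85 - 18) = e^(-k·9), so k = -ln(0.597)/9 ≈ 0.0573.
(b) Apply k to t = 26: T(26) = 18 + (67)e^(-1.490) ≈ 33.1°C.


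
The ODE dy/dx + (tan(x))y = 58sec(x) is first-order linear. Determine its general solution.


P(x) = tan(x) ⇒ μ = e^(∫tan(x)dx) = sec(x).
(sec(x) y)' = 58sec²(x) ⇒ sec(x) y = 58tan(x) + C.
Multiply by cos(x): y = 58sin(x) + C·cos(x).


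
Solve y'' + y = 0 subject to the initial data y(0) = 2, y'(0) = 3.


Characteristic roots of r² + 1 = 0 are ±1i, so y = C₁cos(x) + C₂sin(x).
Apply y(0) = 2: C₁ = 2. Differentiate and apply y'(0) = 3: 1·C₂ = 3, so C₂ = 3.
Particular solution: y = 2cos(x) + 3sin(x).


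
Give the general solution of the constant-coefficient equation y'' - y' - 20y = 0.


Characteristic equation: r² - r - 20 = 0.
Factor: (r + 4)(r - 5) = 0 ⇒ r = -4, 5 (distinct real).
General solution: y = C₁e^(-4x) + C₂e^(5x).


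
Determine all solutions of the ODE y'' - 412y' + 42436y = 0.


Characteristic equation: r² - 412r + 42436 = 0, i.e. (r - 206)² = 0.
Repeated root r = 206; include an x factor for the second linearly independent solution.
General solution: y = (C₁ + C₂x)e^(206x).


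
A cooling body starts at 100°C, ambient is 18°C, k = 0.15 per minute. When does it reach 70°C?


From T(t) = T_a + (T₀ - T_a)e^(-kt), set T(t) = 70:
(70 - 18) / (100 - 18) = e^(-0.15t), so t = -ln(0.634)/0.15 ≈ 3.0 minutes.


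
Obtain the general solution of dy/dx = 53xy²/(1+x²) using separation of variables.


Separate: dy/y² = 53x/(1+x²) dx.
Integrate LHS: ∫ dy/y² = -1/y.
Integrate RHS via u = 1+x²: (53/2)ln(1+x²) + C.
Result: -1/y = (53/2)ln(1+x²) + C.


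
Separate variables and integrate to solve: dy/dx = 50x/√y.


Separate: √y dy = 50x dx.
Integrate: (2/3)y^(3/2) = 25x² + C.


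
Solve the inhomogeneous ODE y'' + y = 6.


Homogeneous part: r² + 1 = 0 ⇒ r = ±1i, so y_h = C₁cos(x) + C₂sin(x).
Try constant y_p = A; plug in: 1A = 6 ⇒ A = 6.
General solution: y = C₁cos(x) + C₂sin(x) + 6.


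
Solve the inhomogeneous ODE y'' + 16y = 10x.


Homogeneous: r² + 16 = 0 ⇒ r = ±4i, y_h = C₁cos(4x) + C₂sin(4x).
Polynomial forcing; try y_p = Ax + B. Then y_p'' + 16 y_p = 16(Ax + B) = 10x, so B = 0 and A = 5/8.
General solution: y = C₁cos(4x) + C₂sin(4x) + (5/8)x.


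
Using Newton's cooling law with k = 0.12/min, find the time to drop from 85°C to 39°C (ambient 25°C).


From T(t) = T_a + (T₀ - T_a)e^(-kt), set T(t) = 39:
(39 - 25) / (85 - 25) = e^(-0.12t), so t = -ln(0.233)/0.12 ≈ 12.1 minutes.


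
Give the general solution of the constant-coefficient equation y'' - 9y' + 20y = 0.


Characteristic equation: r² - 9r + 20 = 0.
Factor: (r - 5)(r - 4) = 0 ⇒ r = 5, 4 (distinct real).
General solution: y = C₁e^(5x) + C₂e^(4x).


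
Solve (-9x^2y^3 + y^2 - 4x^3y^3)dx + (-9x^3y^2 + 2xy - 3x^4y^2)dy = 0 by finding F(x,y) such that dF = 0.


Check exactness: ∂M/∂y = -27x^2y^2 + 2y - 12x^3y^2 and ∂N/∂x = -27x^2y^2 + 2y - 12x^3y^2; equal, so the equation is exact.
Integrate M with respect to x (treating y as constant): ∫M dx = -3x^3y^3 + xy^2 - x^4y^3 + h(y).
Differentiate w.r.t. y and set equal to N: all terms match, so h'(y) = 0 and h is a constant absorbed into C.
General solution: -3x^3y^3 + xy^2 - x^4y^3 = C.


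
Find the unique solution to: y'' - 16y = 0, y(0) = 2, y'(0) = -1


Characteristic roots of r² - 16 = 0 are -4, 4.
General solution y = c₁ e^(-4x) + c₂ e^(4x).
Apply y(0) = 2: c₁ + c₂ = 2. Apply y'(0) = -1: -4 c₁ + 4 c₂ = -1.
Solve: c₁ = 9/8, c₂ = 7/8.
Particular solution: y = (9/8)e^(-4x) + (7/8)e^(4x).


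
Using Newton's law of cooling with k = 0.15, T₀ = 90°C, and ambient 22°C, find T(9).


Newton's law: dT/dt = -k(T - T_a) has solution T(t) = T_a + (T₀ - T_a)e^(-kt).
Plug in T_a = 22, T₀ = 90, k = 0.15, t = 9: T(9) = 22 + (68)e^(-1.35) ≈ 39.6°C.


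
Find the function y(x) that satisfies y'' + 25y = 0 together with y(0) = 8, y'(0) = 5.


Characteristic roots of r² + 25 = 0 are ±5i, so y = C₁cos(5x) + C₂sin(5x).
Apply y(0) = 8: C₁ = 8. Differentiate and apply y'(0) = 5: 5·C₂ = 5, so C₂ = 1.
Particular solution: y = 8cos(5x) + sin(5x).


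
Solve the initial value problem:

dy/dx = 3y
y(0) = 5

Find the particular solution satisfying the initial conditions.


General solution of y' = 3y is y = Ce^(3x).
Apply y(0) = 5: C = 5.
Particular solution: y = 5e^(3x).


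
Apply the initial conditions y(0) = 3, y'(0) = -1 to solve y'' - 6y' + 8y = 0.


Characteristic roots of r² - 6r + 8 = 0 are 2, 4.
General solution y = c₁ e^(2x) + c₂ e^(4x).
Apply y(0) = 3: c₁ + c₂ = 3. Apply y'(0) = -1: 2 c₁ + 4 c₂ = -1.
Solve: c₁ = 13/2, c₂ = -7/2.
Particular solution: y = (13/2)e^(2x) - (7/2)e^(4x).


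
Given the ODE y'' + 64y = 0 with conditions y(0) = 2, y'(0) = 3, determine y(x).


Characteristic roots of r² + 64 = 0 are ±8i, so y = C₁cos(8x) + C₂sin(8x).
Apply y(0) = 2: C₁ = 2. Differentiate and apply y'(0) = 3: 8·C₂ = 3, so C₂ = 3/8.
Particular solution: y = 2cos(8x) + (3/8)sin(8x).


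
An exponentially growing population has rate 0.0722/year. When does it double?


Exponential growth: P(t) = P₀ e^(0.0722t). Set P(t)/P₀ = 2: e^(0.0722t) = 2.
Solve: t = ln(2)/0.0722 ≈ 9.60 years.


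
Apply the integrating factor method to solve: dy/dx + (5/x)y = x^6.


P(x) = 5/x ⇒ μ = x^5.
(x^5 y)' = x^11 ⇒ x^5 y = x^12/(12) + C.
Solve for y: y = (1/12)x^7 + C/x^5.


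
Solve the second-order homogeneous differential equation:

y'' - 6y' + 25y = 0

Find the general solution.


Characteristic equation: r² - 6r + 25 = 0.
Discriminant is negative; roots r = 3 ± 4i (complex conjugate pair).
General solution uses e^(α x)(C₁ cos(β x) + C₂ sin(β x)): y = e^(3x)(C₁cos(4x) + C₂sin(4x)).


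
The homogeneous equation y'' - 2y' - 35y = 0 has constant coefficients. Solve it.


Characteristic equation: r² - 2r - 35 = 0.
Factor: (r - 7)(r + 5) = 0 ⇒ r = 7, -5 (distinct real).
General solution: y = C₁e^(7x) + C₂e^(-5x).


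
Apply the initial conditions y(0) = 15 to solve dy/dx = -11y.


General solution of y' = -11y is y = Ce^(-11x).
Apply y(0) = 15: C = 15.
Particular solution: y = 15e^(-11x).


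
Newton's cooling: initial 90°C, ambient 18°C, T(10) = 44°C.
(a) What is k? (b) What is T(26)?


Newton's law: T(t) = T_a + (T₀ - T_a)e^(-kt).
(a) Use T(10) = 44: (44 - 18)/(90 - 18) = e^(-k·10), so k = -ln(0.361)/10 ≈ 0.1019.
(b) Apply k to t = 26: T(26) = 18 + (72)e^(-2.648) ≈ 23.1°C.


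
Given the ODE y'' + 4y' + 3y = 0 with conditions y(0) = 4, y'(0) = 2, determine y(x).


Characteristic roots of r² + 4r + 3 = 0 are -3, -1.
General solution y = c₁ e^(-3x) + c₂ e^(-x).
Apply y(0) = 4: c₁ + c₂ = 4. Apply y'(0) = 2: -3 c₁ - 1 c₂ = 2.
Solve: c₁ = -3, c₂ = 7.
Particular solution: y = -3e^(-3x) + 7e^(-x).


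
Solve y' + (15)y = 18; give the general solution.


P(x) = 15, Q(x) = 18; integrating factor μ = e^(15x).
(μ y)' = 18e^(15x) ⇒ μ y = (6/5)e^(15x) + C.
Divide by μ: y = 6/5 + Ce^(-15x).


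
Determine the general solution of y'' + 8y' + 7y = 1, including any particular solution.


Characteristic roots of r² + 8r + 7 = 0 are -1, -7.
y_h = C₁e^(-x) + C₂e^(-7x).
Constant forcing; try y_p = A. Then 7A = 1 ⇒ A = 1/7.
General solution: y = C₁e^(-x) + C₂e^(-7x) + 1/7.


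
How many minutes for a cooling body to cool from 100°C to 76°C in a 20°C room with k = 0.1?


From T(t) = T_a + (T₀ - T_a)e^(-kt), set T(t) = 76:
(76 - 20) / (100 - 20) = e^(-0.1t), so t = -ln(0.700)/0.1 ≈ 3.6 minutes.


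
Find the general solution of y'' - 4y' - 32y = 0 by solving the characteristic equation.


Characteristic equation: r² - 4r - 32 = 0.
Factor: (r + 4)(r - 8) = 0 ⇒ r = -4, 8 (distinct real).
General solution: y = C₁e^(-4x) + C₂e^(8x).


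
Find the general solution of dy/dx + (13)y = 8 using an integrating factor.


P(x) = 13, Q(x) = 8; integrating factor μ = e^(13x).
(μ y)' = 8e^(13x) ⇒ μ y = (8/13)e^(13x) + C.
Divide by μ: y = 8/13 + Ce^(-13x).


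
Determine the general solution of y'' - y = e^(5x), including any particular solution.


Characteristic roots of r² - 1 = 0 are -1, 1.
y_h = C₁e^(-x) + C₂e^(x).
Forcing exponent 5 is not a characteristic root; try y_p = Ae^(5x).
Substitute: A·(25 + (0)·5 + (-1)) = A·24 = 1, so A = 1/24.
General solution: y = C₁e^(-x) + C₂e^(x) + (1/24)e^(5x).


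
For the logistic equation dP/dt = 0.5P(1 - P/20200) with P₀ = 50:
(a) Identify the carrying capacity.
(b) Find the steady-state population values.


Logistic ODE dP/dt = 0.5P(1 - P/20200) has equilibria where dP/dt = 0, i.e. P = 0 or P = 20200.
The coefficient (1 - P/K) = 0 when P = K, identifying K = 20200 as the carrying capacity.
(a) K = 20200; (b) equilibria P = 0 and P = 20200.


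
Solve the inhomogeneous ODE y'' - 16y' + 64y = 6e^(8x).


Characteristic polynomial (r - 8)² = 0; repeated root r = 8.
y_h = (C₁ + C₂x)e^(8x). Forcing matches the repeated root (resonance), so try y_p = Ax² e^(8x).
Substitute and solve for A: 2A = 6, so A = 3.
General solution: y = (C₁ + C₂x + 3x²)e^(8x).


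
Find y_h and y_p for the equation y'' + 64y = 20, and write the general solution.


Homogeneous part: r² + 64 = 0 ⇒ r = ±8i, so y_h = C₁cos(8x) + C₂sin(8x).
Try constant y_p = A; plug in: 64A = 20 ⇒ A = 5/16.
General solution: y = C₁cos(8x) + C₂sin(8x) + 5/16.


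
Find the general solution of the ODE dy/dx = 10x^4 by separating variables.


Integrate both sides with respect to x: y = ∫ 10x^4 dx = 2x^5 + C.


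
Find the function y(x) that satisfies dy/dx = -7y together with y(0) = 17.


General solution of y' = -7y is y = Ce^(-7x).
Apply y(0) = 17: C = 17.
Particular solution: y = 17e^(-7x).


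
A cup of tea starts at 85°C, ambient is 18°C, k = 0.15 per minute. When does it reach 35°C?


From T(t) = T_a + (T₀ - T_a)e^(-kt), set T(t) = 35:
(35 - 18) / (85 - 18) = e^(-0.15t), so t = -ln(0.254)/0.15 ≈ 9.1 minutes.


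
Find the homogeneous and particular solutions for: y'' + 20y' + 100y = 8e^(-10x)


Characteristic polynomial (r + 10)² = 0; repeated root r = -10.
y_h = (C₁ + C₂x)e^(-10x). Forcing matches the repeated root (resonance), so try y_p = Ax² e^(-10x).
Substitute and solve for A: 2A = 8, so A = 4.
General solution: y = (C₁ + C₂x + 4x²)e^(-10x).


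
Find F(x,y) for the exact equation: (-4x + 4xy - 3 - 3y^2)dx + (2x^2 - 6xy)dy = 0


Check exactness: ∂M/∂y = 4x - 6y and ∂N/∂x = 4x - 6y; equal, so the equation is exact.
Integrate M with respect to x (treating y as constant): ∫M dx = -2x^2 + 2x^2y - 3x - 3xy^2 + h(y).
Differentiate w.r.t. y and set equal to N: all terms match, so h'(y) = 0 and h is a constant absorbed into C.
General solution: -2x^2 + 2x^2y - 3x - 3xy^2 = C.


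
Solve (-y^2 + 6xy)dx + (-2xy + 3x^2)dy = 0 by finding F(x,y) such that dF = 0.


Check exactness: ∂M/∂y = -2y + 6x and ∂N/∂x = -2y + 6x; equal, so the equation is exact.
Integrate M with respect to x (treating y as constant): ∫M dx = -xy^2 + 3x^2y + h(y).
Differentiate w.r.t. y and set equal to N: all terms match, so h'(y) = 0 and h is a constant absorbed into C.
General solution: -xy^2 + 3x^2y = C.


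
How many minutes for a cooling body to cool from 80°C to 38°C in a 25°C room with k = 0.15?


From T(t) = T_a + (T₀ - T_a)e^(-kt), set T(t) = 38:
(38 - 25) / (80 - 25) = e^(-0.15t), so t = -ln(0.236)/0.15 ≈ 9.6 minutes.


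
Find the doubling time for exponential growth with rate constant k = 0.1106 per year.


Exponential growth: P(t) = P₀ e^(0.1106t). Set P(t)/P₀ = 2: e^(0.1106t) = 2.
Solve: t = ln(2)/0.1106 ≈ 6.27 years.


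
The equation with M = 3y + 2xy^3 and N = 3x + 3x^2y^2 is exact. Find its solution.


Check exactness: ∂M/∂y = 3 + 6xy^2 and ∂N/∂x = 3 + 6xy^2; equal, so the equation is exact.
Integrate M with respect to x (treating y as constant): ∫M dx = 3xy + x^2y^3 + h(y).
Differentiate w.r.t. y and set equal to N: all terms match, so h'(y) = 0 and h is a constant absorbed into C.
General solution: 3xy + x^2y^3 = C.


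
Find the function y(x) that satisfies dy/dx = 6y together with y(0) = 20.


General solution of y' = 6y is y = Ce^(6x).
Apply y(0) = 20: C = 20.
Particular solution: y = 20e^(6x).


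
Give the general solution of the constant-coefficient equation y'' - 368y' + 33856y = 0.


Characteristic equation: r² - 368r + 33856 = 0, i.e. (r - 184)² = 0.
Repeated root r = 184; include an x factor for the second linearly independent solution.
General solution: y = (C₁ + C₂x)e^(184x).


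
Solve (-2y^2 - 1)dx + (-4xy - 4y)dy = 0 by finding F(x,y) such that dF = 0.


Check exactness: ∂M/∂y = -4y and ∂N/∂x = -4y; equal, so the equation is exact.
Integrate M with respect to x (treating y as constant): ∫M dx = -2xy^2 - x + h(y).
Differentiate w.r.t. y and set equal to N: the x-dependent terms already match, leaving h'(y) = -4y. Integrate: h(y) = -2y^2.
So F(x,y) = -2xy^2 - x - 2y^2.
General solution: -2xy^2 - x - 2y^2 = C.


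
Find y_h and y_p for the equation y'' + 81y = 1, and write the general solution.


Homogeneous part: r² + 81 = 0 ⇒ r = ±9i, so y_h = C₁cos(9x) + C₂sin(9x).
Try constant y_p = A; plug in: 81A = 1 ⇒ A = 1/81.
General solution: y = C₁cos(9x) + C₂sin(9x) + 1/81.


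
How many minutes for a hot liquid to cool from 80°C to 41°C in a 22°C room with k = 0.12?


From T(t) = T_a + (T₀ - T_a)e^(-kt), set T(t) = 41:
(41 - 22) / (80 - 22) = e^(-0.12t), so t = -ln(0.328)/0.12 ≈ 9.3 minutes.


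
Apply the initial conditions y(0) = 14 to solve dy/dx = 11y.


General solution of y' = 11y is y = Ce^(11x).
Apply y(0) = 14: C = 14.
Particular solution: y = 14e^(11x).


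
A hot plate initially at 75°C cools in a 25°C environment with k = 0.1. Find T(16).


Newton's law: dT/dt = -k(T - T_a) has solution T(t) = T_a + (T₀ - T_a)e^(-kt).
Plug in T_a = 25, T₀ = 75, k = 0.1, t = 16: T(16) = 25 + (50)e^(-1.60) ≈ 35.1°C.


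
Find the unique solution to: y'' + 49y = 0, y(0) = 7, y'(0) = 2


Characteristic roots of r² + 49 = 0 are ±7i, so y = C₁cos(7x) + C₂sin(7x).
Apply y(0) = 7: C₁ = 7. Differentiate and apply y'(0) = 2: 7·C₂ = 2, so C₂ = 2/7.
Particular solution: y = 7cos(7x) + (2/7)sin(7x).


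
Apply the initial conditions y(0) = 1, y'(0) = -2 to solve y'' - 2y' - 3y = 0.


Characteristic roots of r² - 2r - 3 = 0 are 3, -1.
General solution y = c₁ e^(3x) + c₂ e^(-x).
Apply y(0) = 1: c₁ + c₂ = 1. Apply y'(0) = -2: 3 c₁ - 1 c₂ = -2.
Solve: c₁ = -1/4, c₂ = 5/4.
Particular solution: y = -(1/4)e^(3x) + (5/4)e^(-x).


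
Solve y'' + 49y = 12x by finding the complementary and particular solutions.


Homogeneous: r² + 49 = 0 ⇒ r = ±7i, y_h = C₁cos(7x) + C₂sin(7x).
Polynomial forcing; try y_p = Ax + B. Then y_p'' + 49 y_p = 49(Ax + B) = 12x, so B = 0 and A = 12/49.
General solution: y = C₁cos(7x) + C₂sin(7x) + (12/49)x.


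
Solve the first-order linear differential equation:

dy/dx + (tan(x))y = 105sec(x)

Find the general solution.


P(x) = tan(x) ⇒ μ = e^(∫tan(x)dx) = sec(x).
(sec(x) y)' = 105sec²(x) ⇒ sec(x) y = 105tan(x) + C.
Multiply by cos(x): y = 105sin(x) + C·cos(x).


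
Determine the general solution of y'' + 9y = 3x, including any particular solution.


Homogeneous: r² + 9 = 0 ⇒ r = ±3i, y_h = C₁cos(3x) + C₂sin(3x).
Polynomial forcing; try y_p = Ax + B. Then y_p'' + 9 y_p = 9(Ax + B) = 3x, so B = 0 and A = 1/3.
General solution: y = C₁cos(3x) + C₂sin(3x) + (1/3)x.


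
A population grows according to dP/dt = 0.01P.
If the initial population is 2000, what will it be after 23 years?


The ODE dP/dt = 0.01P has solution P(t) = P(0)e^(0.01t).
Substitute P(0) = 2000 and t = 23: P(23) = 2000 e^(0.23) ≈ 2517.


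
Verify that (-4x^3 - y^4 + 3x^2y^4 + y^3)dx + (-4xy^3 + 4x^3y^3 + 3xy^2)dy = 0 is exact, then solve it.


Check exactness: ∂M/∂y = -4y^3 + 12x^2y^3 + 3y^2 and ∂N/∂x = -4y^3 + 12x^2y^3 + 3y^2; equal, so the equation is exact.
Integrate M with respect to x (treating y as constant): ∫M dx = -x^4 - xy^4 + x^3y^4 + xy^3 + h(y).
Differentiate w.r.t. y and set equal to N: all terms match, so h'(y) = 0 and h is a constant absorbed into C.
General solution: -x^4 - xy^4 + x^3y^4 + xy^3 = C.


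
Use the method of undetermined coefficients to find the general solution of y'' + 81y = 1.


Homogeneous part: r² + 81 = 0 ⇒ r = ±9i, so y_h = C₁cos(9x) + C₂sin(9x).
Try constant y_p = A; plug in: 81A = 1 ⇒ A = 1/81.
General solution: y = C₁cos(9x) + C₂sin(9x) + 1/81.


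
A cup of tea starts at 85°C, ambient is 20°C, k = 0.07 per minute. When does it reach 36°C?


From T(t) = T_a + (T₀ - T_a)e^(-kt), set T(t) = 36:
(36 - 20) / (85 - 20) = e^(-0.07t), so t = -ln(0.246)/0.07 ≈ 20.0 minutes.


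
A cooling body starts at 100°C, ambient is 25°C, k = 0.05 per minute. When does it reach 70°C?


From T(t) = T_a + (T₀ - T_a)e^(-kt), set T(t) = 70:
(70 - 25) / (100 - 25) = e^(-0.05t), so t = -ln(0.600)/0.05 ≈ 10.2 minutes.


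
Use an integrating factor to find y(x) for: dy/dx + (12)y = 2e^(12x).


P(x) = 12 ⇒ μ = e^(12x).
(μ y)' = 2e^(24x) ⇒ μ y = (2/24)e^(24x) + C.
Divide by μ: y = (1/12)e^(12x) + Ce^(-12x).


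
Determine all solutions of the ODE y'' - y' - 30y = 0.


Characteristic equation: r² - r - 30 = 0.
Factor: (r - 6)(r + 5) = 0 ⇒ r = 6, -5 (distinct real).
General solution: y = C₁e^(6x) + C₂e^(-5x).


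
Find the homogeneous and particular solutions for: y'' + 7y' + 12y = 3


Characteristic roots of r² + 7r + 12 = 0 are -4, -3.
y_h = C₁e^(-4x) + C₂e^(-3x).
Constant forcing; try y_p = A. Then 12A = 3 ⇒ A = 1/4.
General solution: y = C₁e^(-4x) + C₂e^(-3x) + 1/4.


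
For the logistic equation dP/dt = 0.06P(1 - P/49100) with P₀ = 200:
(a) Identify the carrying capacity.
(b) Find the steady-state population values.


Logistic ODE dP/dt = 0.06P(1 - P/49100) has equilibria where dP/dt = 0, i.e. P = 0 or P = 49100.
The coefficient (1 - P/K) = 0 when P = K, identifying K = 49100 as the carrying capacity.
(a) K = 49100; (b) equilibria P = 0 and P = 49100.


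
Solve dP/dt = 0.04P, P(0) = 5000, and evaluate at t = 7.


The ODE dP/dt = 0.04P has solution P(t) = P(0)e^(0.04t).
Substitute P(0) = 5000 and t = 7: P(7) = 5000 e^(0.28) ≈ 6616.


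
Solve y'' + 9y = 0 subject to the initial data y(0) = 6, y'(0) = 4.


Characteristic roots of r² + 9 = 0 are ±3i, so y = C₁cos(3x) + C₂sin(3x).
Apply y(0) = 6: C₁ = 6. Differentiate and apply y'(0) = 4: 3·C₂ = 4, so C₂ = 4/3.
Particular solution: y = 6cos(3x) + (4/3)sin(3x).


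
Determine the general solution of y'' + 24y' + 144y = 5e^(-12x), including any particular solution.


Characteristic polynomial (r + 12)² = 0; repeated root r = -12.
y_h = (C₁ + C₂x)e^(-12x). Forcing matches the repeated root (resonance), so try y_p = Ax² e^(-12x).
Substitute and solve for A: 2A = 5, so A = 5/2.
General solution: y = (C₁ + C₂x + (5/2)x²)e^(-12x).


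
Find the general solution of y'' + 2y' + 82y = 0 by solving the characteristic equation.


Characteristic equation: r² + 2r + 82 = 0.
Discriminant is negative; roots r = -1 ± 9i (complex conjugate pair).
General solution uses e^(α x)(C₁ cos(β x) + C₂ sin(β x)): y = e^(-x)(C₁cos(9x) + C₂sin(9x)).


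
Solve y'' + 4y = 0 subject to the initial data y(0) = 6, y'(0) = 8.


Characteristic roots of r² + 4 = 0 are ±2i, so y = C₁cos(2x) + C₂sin(2x).
Apply y(0) = 6: C₁ = 6. Differentiate and apply y'(0) = 8: 2·C₂ = 8, so C₂ = 4.
Particular solution: y = 6cos(2x) + 4sin(2x).


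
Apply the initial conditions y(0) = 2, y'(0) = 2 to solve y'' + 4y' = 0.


Characteristic roots of r² + 4r = 0 are -4, 0.
General solution y = c₁ e^(-4x) + c₂.
Apply y(0) = 2: c₁ + c₂ = 2. Apply y'(0) = 2: -4 c₁ + 0 c₂ = 2.
Solve: c₁ = -1/2, c₂ = 5/2.
Particular solution: y = -(1/2)e^(-4x) + 5/2.


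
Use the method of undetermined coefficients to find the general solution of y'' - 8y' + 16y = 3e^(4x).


Characteristic polynomial (r - 4)² = 0; repeated root r = 4.
y_h = (C₁ + C₂x)e^(4x). Forcing matches the repeated root (resonance), so try y_p = Ax² e^(4x).
Substitute and solve for A: 2A = 3, so A = 3/2.
General solution: y = (C₁ + C₂x + (3/2)x²)e^(4x).


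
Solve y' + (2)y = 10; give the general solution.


P(x) = 2, Q(x) = 10; integrating factor μ = e^(2x).
(μ y)' = 10e^(2x) ⇒ μ y = 5e^(2x) + C.
Divide by μ: y = 5 + Ce^(-2x).


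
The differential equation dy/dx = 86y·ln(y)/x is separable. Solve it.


Separate: dy/[y ln(y)] = 86 dx/x.
Substitute u = ln(y): du/u = 86 dx/x.
Integrate: ln|ln(y)| = 86ln|x| + C₀, hence ln(y) = C·x^86.


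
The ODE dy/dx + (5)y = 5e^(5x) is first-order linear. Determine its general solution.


P(x) = 5 ⇒ μ = e^(5x).
(μ y)' = 5e^(10x) ⇒ μ y = (5/10)e^(10x) + C.
Divide by μ: y = (1/2)e^(5x) + Ce^(-5x).


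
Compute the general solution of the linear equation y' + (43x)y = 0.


P(x) = 43x ⇒ μ = e^((43/2)x²).
Q(x) = 0 so μ y is constant: y = Ce^(-(43/2)x²).


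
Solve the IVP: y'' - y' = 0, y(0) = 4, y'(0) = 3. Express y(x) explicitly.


Characteristic roots of r² - r = 0 are 1, 0.
General solution y = c₁ e^(x) + c₂.
Apply y(0) = 4: c₁ + c₂ = 4. Apply y'(0) = 3: 1 c₁ + 0 c₂ = 3.
Solve: c₁ = 3, c₂ = 1.
Particular solution: y = 3e^(x) + 1.


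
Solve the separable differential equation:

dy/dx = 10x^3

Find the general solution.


Integrate both sides with respect to x: y = ∫ 10x^3 dx = (5/2)x^4 + C.


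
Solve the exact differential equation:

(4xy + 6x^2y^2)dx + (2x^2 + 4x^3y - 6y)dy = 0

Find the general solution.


Check exactness: ∂M/∂y = 4x + 12x^2y and ∂N/∂x = 4x + 12x^2y; equal, so the equation is exact.
Integrate M with respect to x (treating y as constant): ∫M dx = 2x^2y + 2x^3y^2 + h(y).
Differentiate w.r.t. y and set equal to N: the x-dependent terms already match, leaving h'(y) = -6y. Integrate: h(y) = -3y^2.
So F(x,y) = 2x^2y + 2x^3y^2 - 3y^2.
General solution: 2x^2y + 2x^3y^2 - 3y^2 = C.


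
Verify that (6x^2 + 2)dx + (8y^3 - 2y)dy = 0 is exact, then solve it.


Check exactness: ∂M/∂y = 0 and ∂N/∂x = 0; equal, so the equation is exact.
Integrate M with respect to x (treating y as constant): ∫M dx = 2x^3 + 2x + h(y).
Differentiate w.r.t. y and set equal to N: the x-dependent terms already match, leaving h'(y) = 8y^3 - 2y. Integrate: h(y) = 2y^4 - y^2.
So F(x,y) = 2y^4 + 2x^3 + 2x - y^2.
General solution: 2y^4 + 2x^3 + 2x - y^2 = C.


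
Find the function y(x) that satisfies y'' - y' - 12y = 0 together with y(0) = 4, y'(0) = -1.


Characteristic roots of r² - r - 12 = 0 are 4, -3.
General solution y = c₁ e^(4x) + c₂ e^(-3x).
Apply y(0) = 4: c₁ + c₂ = 4. Apply y'(0) = -1: 4 c₁ - 3 c₂ = -1.
Solve: c₁ = 11/7, c₂ = 17/7.
Particular solution: y = (11/7)e^(4x) + (17/7)e^(-3x).


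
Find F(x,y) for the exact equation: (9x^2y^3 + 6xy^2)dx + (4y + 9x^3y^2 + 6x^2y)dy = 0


Check exactness: ∂M/∂y = 27x^2y^2 + 12xy and ∂N/∂x = 27x^2y^2 + 12xy; equal, so the equation is exact.
Integrate M with respect to x (treating y as constant): ∫M dx = 3x^3y^3 + 3x^2y^2 + h(y).
Differentiate w.r.t. y and set equal to N: the x-dependent terms already match, leaving h'(y) = 4y. Integrate: h(y) = 2y^2.
So F(x,y) = 2y^2 + 3x^3y^3 + 3x^2y^2.
General solution: 2y^2 + 3x^3y^3 + 3x^2y^2 = C.


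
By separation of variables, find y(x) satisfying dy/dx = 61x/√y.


Separate: √y dy = 61x dx.
Integrate: (2/3)y^(3/2) = (61/2)x² + C.


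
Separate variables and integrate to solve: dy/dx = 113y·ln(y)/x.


Separate: dy/[y ln(y)] = 113 dx/x.
Substitute u = ln(y): du/u = 113 dx/x.
Integrate: ln|ln(y)| = 113ln|x| + C₀, hence ln(y) = C·x^113.
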